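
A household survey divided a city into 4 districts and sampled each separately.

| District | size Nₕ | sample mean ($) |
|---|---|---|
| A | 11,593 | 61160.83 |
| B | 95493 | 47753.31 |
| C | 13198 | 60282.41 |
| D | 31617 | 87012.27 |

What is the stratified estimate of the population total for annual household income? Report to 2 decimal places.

8815818521.79

A: 11593·61160.83 = 709037502.19
B: 95493·47753.31 = 4560106831.83
C: 13198·60282.41 = 795607247.18
D: 31617·87012.27 = 2751066940.59
τ̂ = Σ Nₕx̄ₕ = 8815818521.79.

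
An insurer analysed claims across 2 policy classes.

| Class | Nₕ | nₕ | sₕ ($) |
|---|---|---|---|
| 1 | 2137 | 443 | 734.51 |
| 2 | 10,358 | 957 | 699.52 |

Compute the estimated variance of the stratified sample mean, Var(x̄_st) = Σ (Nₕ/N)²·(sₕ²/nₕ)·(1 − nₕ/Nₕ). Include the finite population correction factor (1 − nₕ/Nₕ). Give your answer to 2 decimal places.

N = 12495; Wₕ = Nₕ/N.
class 1: (2137/12495)²·734.51²/443·(1 − 443/2137) = 28.23821
class 2: (10358/12495)²·699.52²/957·(1 − 957/10358) = 318.90826
Sum = 347.14647 → 347.15.

347.15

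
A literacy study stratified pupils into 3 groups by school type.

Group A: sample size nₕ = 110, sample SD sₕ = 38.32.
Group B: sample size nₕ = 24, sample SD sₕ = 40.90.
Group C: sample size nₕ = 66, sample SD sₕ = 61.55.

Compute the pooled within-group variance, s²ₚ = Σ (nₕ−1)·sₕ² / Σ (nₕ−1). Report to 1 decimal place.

A: (110−1)·38.32² = 109·1468.4224 = 160058.0416
B: (24−1)·40.90² = 23·1672.81 = 38474.63
C: (66−1)·61.55² = 65·3788.4025 = 246246.1625
Numerator = 444778.8341; denominator = Σ(nₕ−1) = 197.
s²ₚ = 444778.8341/197 = 2257.761... → 2257.8.

2257.8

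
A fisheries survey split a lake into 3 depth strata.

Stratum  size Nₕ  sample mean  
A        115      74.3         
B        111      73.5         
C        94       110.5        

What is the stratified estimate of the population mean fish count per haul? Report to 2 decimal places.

N = 320; weights Wₕ = Nₕ/N = (0.3594, 0.3469, 0.2938).
x̄_st = Σ Wₕ·x̄ₕ = 0.3594·74.3 + 0.3469·73.5 + 0.2938·110.5 ≈ 84.6563...
→ 84.66.

84.66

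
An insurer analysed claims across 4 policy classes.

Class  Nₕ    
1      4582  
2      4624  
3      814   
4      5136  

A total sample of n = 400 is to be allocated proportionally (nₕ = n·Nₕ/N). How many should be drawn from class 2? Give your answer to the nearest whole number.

N = 4582 + 4624 + 814 + 5136 = 15156.
n_2 = 400·4624/15156 = 122.037... → 122.

122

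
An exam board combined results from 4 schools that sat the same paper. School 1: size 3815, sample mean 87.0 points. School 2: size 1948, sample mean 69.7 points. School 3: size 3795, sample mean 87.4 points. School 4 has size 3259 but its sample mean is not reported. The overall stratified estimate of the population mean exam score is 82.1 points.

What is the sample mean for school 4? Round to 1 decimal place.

77.6

Σ Nₕx̄ₕ = N·μ, so 3259·x̄_4 = 12817·82.1 − (3815·87.0 + 1948·69.7 + 3795·87.4).
= 1052275.7 − 799363.6 = 252912.1.
x̄_4 = 252912.1 / 3259 = 77.604... → 77.6.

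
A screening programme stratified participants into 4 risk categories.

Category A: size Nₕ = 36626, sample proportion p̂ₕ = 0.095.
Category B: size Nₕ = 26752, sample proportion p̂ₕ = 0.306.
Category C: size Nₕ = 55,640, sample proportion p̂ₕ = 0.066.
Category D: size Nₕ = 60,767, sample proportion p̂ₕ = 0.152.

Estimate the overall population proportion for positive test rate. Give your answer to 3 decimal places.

Wₕ = Nₕ/N with N = 179785: 0.2037, 0.1488, 0.3095, 0.3380.
p̂_st = 0.2037·0.095 + 0.1488·0.306 + 0.3095·0.066 + 0.3380·0.152 ≈ 0.13669... → 0.137.

0.137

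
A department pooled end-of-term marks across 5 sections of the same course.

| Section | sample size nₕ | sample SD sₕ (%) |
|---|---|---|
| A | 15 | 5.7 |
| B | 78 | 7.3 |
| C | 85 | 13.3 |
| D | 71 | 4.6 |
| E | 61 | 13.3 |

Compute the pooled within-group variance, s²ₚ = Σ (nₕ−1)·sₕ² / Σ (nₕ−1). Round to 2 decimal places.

A: (15−1)·5.7² = 14·32.49 = 454.86
B: (78−1)·7.3² = 77·53.29 = 4103.33
C: (85−1)·13.3² = 84·176.89 = 14858.76
D: (71−1)·4.6² = 70·21.16 = 1481.2
E: (61−1)·13.3² = 60·176.89 = 10613.4
Numerator = 31511.55; denominator = Σ(nₕ−1) = 305.
s²ₚ = 31511.55/305 = 103.3166... → 103.32.

103.32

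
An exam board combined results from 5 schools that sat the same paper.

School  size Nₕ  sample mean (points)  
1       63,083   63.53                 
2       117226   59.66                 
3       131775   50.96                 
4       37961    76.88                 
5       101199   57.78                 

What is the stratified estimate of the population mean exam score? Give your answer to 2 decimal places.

58.69

x̄_st = (Σ Nₕx̄ₕ) / (Σ Nₕ) = (63083·63.53 + 117226·59.66 + 131775·50.96 + 37961·76.88 + 101199·57.78) / 451244
= 26482340.05 / 451244 = 58.6874... → 58.69.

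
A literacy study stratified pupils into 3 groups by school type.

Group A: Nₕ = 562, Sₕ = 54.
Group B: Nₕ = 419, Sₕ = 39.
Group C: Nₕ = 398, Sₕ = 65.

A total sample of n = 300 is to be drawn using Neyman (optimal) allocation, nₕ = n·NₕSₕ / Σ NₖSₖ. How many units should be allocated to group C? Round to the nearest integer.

A: NₕSₕ = 562·54 = 30348
B: NₕSₕ = 419·39 = 16341
C: NₕSₕ = 398·65 = 25870
Σ NₕSₕ = 72559.
n_C = 300·25870/72559 = 106.961... → 107.

107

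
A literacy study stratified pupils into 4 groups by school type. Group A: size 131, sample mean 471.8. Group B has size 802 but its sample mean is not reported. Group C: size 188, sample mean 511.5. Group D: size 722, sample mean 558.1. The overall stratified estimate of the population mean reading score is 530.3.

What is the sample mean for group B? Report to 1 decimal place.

519.2

N = 131 + 802 + 188 + 722 = 1843.
Overall total = μ·N = 530.3·1843 = 977342.9.
Subtract the known strata: 131·471.8 + 188·511.5 + 722·558.1 = 560916.
Remaining total for group B: 977342.9 − 560916 = 416426.9.
Divide by its size: 416426.9 / 802 = 519.236... → 519.2.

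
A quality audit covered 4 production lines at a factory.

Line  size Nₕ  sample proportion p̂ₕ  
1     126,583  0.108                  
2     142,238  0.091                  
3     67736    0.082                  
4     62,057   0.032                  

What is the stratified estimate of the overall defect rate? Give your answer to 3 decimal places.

0.086

Wₕ = Nₕ/N with N = 398614: 0.3176, 0.3568, 0.1699, 0.1557.
p̂_st = 0.3176·0.108 + 0.3568·0.091 + 0.1699·0.082 + 0.1557·0.032 ≈ 0.08568... → 0.086.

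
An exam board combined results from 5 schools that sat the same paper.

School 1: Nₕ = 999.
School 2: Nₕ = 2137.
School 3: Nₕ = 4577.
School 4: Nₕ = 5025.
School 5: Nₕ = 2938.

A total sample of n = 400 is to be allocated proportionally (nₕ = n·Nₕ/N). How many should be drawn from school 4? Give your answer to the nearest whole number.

128

Share of school 4 = 5025/15676 = 0.32055.
Allocate 400 × 0.32055 = 128.221... → 128.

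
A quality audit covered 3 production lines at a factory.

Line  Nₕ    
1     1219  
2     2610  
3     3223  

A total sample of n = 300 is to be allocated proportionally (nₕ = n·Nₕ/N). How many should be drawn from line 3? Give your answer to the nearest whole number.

137

Share of line 3 = 3223/7052 = 0.45703.
Allocate 300 × 0.45703 = 137.110... → 137.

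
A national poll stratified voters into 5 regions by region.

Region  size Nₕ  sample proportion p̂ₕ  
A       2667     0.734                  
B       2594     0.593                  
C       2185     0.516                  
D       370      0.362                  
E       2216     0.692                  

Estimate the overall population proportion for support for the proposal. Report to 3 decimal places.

0.627

N = 2667 + 2594 + 2185 + 370 + 2216 = 10032.
Overall proportion = Σ (Nₕ/N)·p̂ₕ.
Σ Nₕp̂ₕ = 1957.578 + 1538.242 + 1127.46 + 133.94 + 1533.472 = 6290.692.
6290.692 / 10032 = 0.62706... → 0.627.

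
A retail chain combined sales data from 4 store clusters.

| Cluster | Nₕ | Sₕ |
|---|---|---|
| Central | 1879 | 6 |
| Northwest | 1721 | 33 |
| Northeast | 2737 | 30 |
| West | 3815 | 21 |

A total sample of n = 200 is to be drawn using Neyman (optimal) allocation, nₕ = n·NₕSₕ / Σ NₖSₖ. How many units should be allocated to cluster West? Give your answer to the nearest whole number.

70

Central: NₕSₕ = 1879·6 = 11274
Northwest: NₕSₕ = 1721·33 = 56793
Northeast: NₕSₕ = 2737·30 = 82110
West: NₕSₕ = 3815·21 = 80115
Σ NₕSₕ = 230292.
n_West = 200·80115/230292 = 69.577... → 70.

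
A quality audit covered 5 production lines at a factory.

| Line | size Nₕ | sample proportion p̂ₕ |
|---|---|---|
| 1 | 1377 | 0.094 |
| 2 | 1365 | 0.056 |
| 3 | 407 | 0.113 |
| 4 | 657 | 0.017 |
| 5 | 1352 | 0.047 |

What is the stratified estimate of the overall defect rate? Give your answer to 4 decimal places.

0.0633

Wₕ = Nₕ/N with N = 5158: 0.2670, 0.2646, 0.0789, 0.1274, 0.2621.
p̂_st = 0.2670·0.094 + 0.2646·0.056 + 0.0789·0.113 + 0.1274·0.017 + 0.2621·0.047 ≈ 0.063316... → 0.0633.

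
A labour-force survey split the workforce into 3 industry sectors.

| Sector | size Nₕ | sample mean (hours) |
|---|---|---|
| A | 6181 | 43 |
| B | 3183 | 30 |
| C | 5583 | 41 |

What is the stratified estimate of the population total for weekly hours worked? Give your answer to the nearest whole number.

Population total = Σ Nₕ·x̄ₕ (each stratum's size times its mean).
6181·43 + 3183·30 + 5583·41 = 265783 + 95490 + 228903 = 590176.

590176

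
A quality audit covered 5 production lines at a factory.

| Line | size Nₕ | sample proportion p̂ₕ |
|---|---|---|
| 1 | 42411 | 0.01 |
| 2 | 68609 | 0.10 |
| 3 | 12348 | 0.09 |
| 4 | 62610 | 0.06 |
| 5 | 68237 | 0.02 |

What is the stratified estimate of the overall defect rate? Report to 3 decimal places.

0.053

N = 42411 + 68609 + 12348 + 62610 + 68237 = 254215.
Overall proportion = Σ (Nₕ/N)·p̂ₕ.
Σ Nₕp̂ₕ = 424.11 + 6860.9 + 1111.32 + 3756.6 + 1364.74 = 13517.67.
13517.67 / 254215 = 0.05317... → 0.053.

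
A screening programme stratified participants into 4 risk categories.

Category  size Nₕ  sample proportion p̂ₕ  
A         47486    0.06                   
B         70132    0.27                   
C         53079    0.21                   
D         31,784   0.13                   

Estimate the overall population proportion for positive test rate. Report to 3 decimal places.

Wₕ = Nₕ/N with N = 202481: 0.2345, 0.3464, 0.2621, 0.1570.
p̂_st = 0.2345·0.06 + 0.3464·0.27 + 0.2621·0.21 + 0.1570·0.13 ≈ 0.18305... → 0.183.

0.183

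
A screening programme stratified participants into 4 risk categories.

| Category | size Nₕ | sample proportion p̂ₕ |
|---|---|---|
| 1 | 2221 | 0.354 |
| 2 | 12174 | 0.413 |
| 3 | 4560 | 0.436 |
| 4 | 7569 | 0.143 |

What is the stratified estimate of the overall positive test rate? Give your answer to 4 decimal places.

N = 2221 + 12174 + 4560 + 7569 = 26524.
Overall proportion = Σ (Nₕ/N)·p̂ₕ.
Σ Nₕp̂ₕ = 786.234 + 5027.862 + 1988.16 + 1082.367 = 8884.623.
8884.623 / 26524 = 0.334965... → 0.3350.

0.3350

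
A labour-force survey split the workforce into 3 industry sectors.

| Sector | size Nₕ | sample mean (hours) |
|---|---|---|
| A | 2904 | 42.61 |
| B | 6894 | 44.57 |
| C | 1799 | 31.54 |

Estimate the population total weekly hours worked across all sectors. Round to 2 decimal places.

487745.48

A: 2904·42.61 = 123739.44
B: 6894·44.57 = 307265.58
C: 1799·31.54 = 56740.46
τ̂ = Σ Nₕx̄ₕ = 487745.48.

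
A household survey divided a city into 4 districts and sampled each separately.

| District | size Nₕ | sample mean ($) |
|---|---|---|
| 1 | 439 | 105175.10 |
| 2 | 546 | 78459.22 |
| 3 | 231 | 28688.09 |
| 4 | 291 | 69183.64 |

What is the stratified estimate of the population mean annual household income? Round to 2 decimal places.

76821.49

x̄_st = (Σ Nₕx̄ₕ) / (Σ Nₕ) = (439·105175.10 + 546·78459.22 + 231·28688.09 + 291·69183.64) / 1507
= 115769991.05 / 1507 = 76821.4937... → 76821.49.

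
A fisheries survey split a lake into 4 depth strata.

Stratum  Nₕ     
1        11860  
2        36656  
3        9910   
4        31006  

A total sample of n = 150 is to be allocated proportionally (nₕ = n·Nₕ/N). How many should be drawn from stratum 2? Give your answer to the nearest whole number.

61

N = 11860 + 36656 + 9910 + 31006 = 89432.
n_2 = 150·36656/89432 = 61.481... → 61.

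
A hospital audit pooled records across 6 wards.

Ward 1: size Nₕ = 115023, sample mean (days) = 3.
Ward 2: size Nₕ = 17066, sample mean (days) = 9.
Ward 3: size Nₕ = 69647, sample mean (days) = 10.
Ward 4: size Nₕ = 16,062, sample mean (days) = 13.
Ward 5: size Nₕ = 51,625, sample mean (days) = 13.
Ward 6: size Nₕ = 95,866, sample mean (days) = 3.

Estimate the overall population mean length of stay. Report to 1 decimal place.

x̄_st = (Σ Nₕx̄ₕ) / (Σ Nₕ) = (115023·3 + 17066·9 + 69647·10 + 16062·13 + 51625·13 + 95866·3) / 365289
= 2362662 / 365289 = 6.468... → 6.5.

6.5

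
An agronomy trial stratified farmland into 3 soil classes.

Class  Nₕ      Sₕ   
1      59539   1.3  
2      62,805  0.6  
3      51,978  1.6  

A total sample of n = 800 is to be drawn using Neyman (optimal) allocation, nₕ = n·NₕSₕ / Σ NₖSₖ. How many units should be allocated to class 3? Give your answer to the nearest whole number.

336

Σ NₕSₕ = 59539·1.3 + 62805·0.6 + 51978·1.6 = 198248.5.
Share for 3: 83164.8/198248.5 = 0.41950.
n_3 = 800 × 0.41950 = 335.598... → 336.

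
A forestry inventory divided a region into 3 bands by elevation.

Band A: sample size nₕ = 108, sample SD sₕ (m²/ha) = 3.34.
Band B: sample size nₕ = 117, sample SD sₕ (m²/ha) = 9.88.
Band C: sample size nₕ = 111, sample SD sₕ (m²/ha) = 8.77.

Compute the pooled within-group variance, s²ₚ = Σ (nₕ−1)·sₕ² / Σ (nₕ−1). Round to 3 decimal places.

A: (108−1)·3.34² = 107·11.1556 = 1193.6492
B: (117−1)·9.88² = 116·97.6144 = 11323.2704
C: (111−1)·8.77² = 110·76.9129 = 8460.419
Numerator = 20977.3386; denominator = Σ(nₕ−1) = 333.
s²ₚ = 20977.3386/333 = 62.99501... → 62.995.

62.995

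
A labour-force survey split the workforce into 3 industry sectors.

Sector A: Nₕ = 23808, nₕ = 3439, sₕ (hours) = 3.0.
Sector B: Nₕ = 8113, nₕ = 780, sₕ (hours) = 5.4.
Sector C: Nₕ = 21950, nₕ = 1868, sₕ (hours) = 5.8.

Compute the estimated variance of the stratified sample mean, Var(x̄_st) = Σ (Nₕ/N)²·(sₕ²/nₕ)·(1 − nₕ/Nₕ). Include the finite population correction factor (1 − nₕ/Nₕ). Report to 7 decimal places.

N = 53871; Wₕ = Nₕ/N.
sector A: (23808/53871)²·3.0²/3439·(1 − 3439/23808) = 0.0004373135
sector B: (8113/53871)²·5.4²/780·(1 − 780/8113) = 0.0007663832
sector C: (21950/53871)²·5.8²/1868·(1 − 1868/21950) = 0.0027353350
Sum = 0.0039390318 → 0.0039390.

0.0039390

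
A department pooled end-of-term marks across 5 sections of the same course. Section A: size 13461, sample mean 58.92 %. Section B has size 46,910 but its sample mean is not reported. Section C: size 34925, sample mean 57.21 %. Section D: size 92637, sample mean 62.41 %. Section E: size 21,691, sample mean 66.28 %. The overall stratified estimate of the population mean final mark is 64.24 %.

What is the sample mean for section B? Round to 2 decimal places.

N = 13461 + 46910 + 34925 + 92637 + 21691 = 209624.
Overall total = μ·N = 64.24·209624 = 13466245.76.
Subtract the known strata: 13461·58.92 + 34925·57.21 + 92637·62.41 + 21691·66.28 = 10010336.02.
Remaining total for section B: 13466245.76 − 10010336.02 = 3455909.74.
Divide by its size: 3455909.74 / 46910 = 73.6711... → 73.67.

73.67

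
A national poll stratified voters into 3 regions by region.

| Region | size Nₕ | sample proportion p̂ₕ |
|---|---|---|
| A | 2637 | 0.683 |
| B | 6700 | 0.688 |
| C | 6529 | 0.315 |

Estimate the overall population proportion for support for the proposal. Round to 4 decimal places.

Wₕ = Nₕ/N with N = 15866: 0.1662, 0.4223, 0.4115.
p̂_st = 0.1662·0.683 + 0.4223·0.688 + 0.4115·0.315 ≈ 0.533676... → 0.5337.

0.5337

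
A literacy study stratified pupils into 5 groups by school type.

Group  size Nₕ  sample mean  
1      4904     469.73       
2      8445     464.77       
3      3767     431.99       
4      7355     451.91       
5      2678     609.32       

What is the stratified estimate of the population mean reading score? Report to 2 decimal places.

471.89

N = 27149; weights Wₕ = Nₕ/N = (0.1806, 0.3111, 0.1388, 0.2709, 0.0986).
x̄_st = Σ Wₕ·x̄ₕ = 0.1806·469.73 + 0.3111·464.77 + 0.1388·431.99 + 0.2709·451.91 + 0.0986·609.32 ≈ 471.8922...
→ 471.89.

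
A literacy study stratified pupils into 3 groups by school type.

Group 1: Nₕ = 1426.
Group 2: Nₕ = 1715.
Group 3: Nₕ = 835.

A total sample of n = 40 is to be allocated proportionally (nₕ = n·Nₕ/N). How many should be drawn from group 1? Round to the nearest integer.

N = 1426 + 1715 + 835 = 3976.
n_1 = 40·1426/3976 = 14.346... → 14.

14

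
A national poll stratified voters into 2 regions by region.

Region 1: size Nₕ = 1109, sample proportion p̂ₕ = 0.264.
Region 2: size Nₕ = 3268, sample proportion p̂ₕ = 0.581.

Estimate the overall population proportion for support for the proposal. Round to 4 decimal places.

0.5007

N = 1109 + 3268 = 4377.
Overall proportion = Σ (Nₕ/N)·p̂ₕ.
Σ Nₕp̂ₕ = 292.776 + 1898.708 = 2191.484.
2191.484 / 4377 = 0.500682... → 0.5007.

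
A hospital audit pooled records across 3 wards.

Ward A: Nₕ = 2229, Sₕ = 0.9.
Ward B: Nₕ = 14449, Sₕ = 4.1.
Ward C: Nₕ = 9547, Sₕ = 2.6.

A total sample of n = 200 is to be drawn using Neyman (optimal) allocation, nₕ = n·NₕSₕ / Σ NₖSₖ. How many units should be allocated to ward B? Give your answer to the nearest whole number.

138

Σ NₕSₕ = 2229·0.9 + 14449·4.1 + 9547·2.6 = 86069.2.
Share for B: 59240.9/86069.2 = 0.68829.
n_B = 200 × 0.68829 = 137.659... → 138.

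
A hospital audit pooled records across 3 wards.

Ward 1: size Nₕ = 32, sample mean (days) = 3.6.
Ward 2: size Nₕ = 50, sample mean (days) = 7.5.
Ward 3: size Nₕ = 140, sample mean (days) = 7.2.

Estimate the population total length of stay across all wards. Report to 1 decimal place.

Population total = Σ Nₕ·x̄ₕ (each stratum's size times its mean).
32·3.6 + 50·7.5 + 140·7.2 = 115.2 + 375 + 1008 = 1498.2.

1498.2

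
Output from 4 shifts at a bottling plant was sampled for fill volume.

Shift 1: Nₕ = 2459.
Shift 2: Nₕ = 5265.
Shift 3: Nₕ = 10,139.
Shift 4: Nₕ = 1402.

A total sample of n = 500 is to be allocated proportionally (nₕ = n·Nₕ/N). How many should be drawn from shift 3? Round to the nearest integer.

263

Share of shift 3 = 10139/19265 = 0.52629.
Allocate 500 × 0.52629 = 263.146... → 263.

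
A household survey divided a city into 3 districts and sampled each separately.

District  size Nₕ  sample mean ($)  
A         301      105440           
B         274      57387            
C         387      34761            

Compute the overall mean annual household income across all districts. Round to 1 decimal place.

63320.2

N = 962; weights Wₕ = Nₕ/N = (0.3129, 0.2848, 0.4023).
x̄_st = Σ Wₕ·x̄ₕ = 0.3129·105440 + 0.2848·57387 + 0.4023·34761 ≈ 63320.151...
→ 63320.2.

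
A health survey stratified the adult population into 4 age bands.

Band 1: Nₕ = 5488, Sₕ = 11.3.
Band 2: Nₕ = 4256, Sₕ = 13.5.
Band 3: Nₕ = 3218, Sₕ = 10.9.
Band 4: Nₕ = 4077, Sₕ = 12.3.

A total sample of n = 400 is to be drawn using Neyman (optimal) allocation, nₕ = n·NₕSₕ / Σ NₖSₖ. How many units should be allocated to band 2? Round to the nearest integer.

Σ NₕSₕ = 5488·11.3 + 4256·13.5 + 3218·10.9 + 4077·12.3 = 204693.7.
Share for 2: 57456/204693.7 = 0.28069.
n_2 = 400 × 0.28069 = 112.277... → 112.

112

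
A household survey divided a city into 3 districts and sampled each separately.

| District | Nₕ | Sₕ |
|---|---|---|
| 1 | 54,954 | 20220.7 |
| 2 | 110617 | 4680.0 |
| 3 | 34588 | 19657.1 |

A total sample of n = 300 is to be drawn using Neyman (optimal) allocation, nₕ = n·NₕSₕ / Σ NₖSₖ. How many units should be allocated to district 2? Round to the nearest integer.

67

Σ NₕSₕ = 54954·20220.7 + 110617·4680.0 + 34588·19657.1 = 2308795682.6.
Share for 2: 517687560/2308795682.6 = 0.22422.
n_2 = 300 × 0.22422 = 67.267... → 67.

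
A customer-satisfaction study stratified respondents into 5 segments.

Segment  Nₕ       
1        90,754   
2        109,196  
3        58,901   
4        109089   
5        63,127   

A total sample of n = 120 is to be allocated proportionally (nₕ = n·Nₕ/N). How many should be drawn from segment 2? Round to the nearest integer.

Share of segment 2 = 109196/431067 = 0.25332.
Allocate 120 × 0.25332 = 30.398... → 30.

30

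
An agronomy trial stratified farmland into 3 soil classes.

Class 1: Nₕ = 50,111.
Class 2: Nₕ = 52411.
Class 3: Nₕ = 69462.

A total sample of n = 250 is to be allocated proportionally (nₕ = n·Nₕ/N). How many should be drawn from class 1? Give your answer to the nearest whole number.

73

Share of class 1 = 50111/171984 = 0.29137.
Allocate 250 × 0.29137 = 72.843... → 73.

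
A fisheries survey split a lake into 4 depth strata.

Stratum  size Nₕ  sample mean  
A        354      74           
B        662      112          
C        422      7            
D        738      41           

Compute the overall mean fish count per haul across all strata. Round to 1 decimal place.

x̄_st = (Σ Nₕx̄ₕ) / (Σ Nₕ) = (354·74 + 662·112 + 422·7 + 738·41) / 2176
= 133552 / 2176 = 61.375 → 61.4.

61.4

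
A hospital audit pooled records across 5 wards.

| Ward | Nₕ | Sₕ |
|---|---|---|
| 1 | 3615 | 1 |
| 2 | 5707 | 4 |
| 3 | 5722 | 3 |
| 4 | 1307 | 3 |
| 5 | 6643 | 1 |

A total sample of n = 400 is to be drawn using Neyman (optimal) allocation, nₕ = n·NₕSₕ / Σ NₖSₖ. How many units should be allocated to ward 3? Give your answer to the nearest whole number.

Σ NₕSₕ = 3615·1 + 5707·4 + 5722·3 + 1307·3 + 6643·1 = 54173.
Share for 3: 17166/54173 = 0.31687.
n_3 = 400 × 0.31687 = 126.749... → 127.

127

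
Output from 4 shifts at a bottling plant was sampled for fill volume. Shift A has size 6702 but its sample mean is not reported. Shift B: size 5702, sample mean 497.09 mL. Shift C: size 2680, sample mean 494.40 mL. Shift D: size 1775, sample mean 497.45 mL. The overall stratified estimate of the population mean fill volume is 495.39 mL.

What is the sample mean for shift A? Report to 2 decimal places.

N = 6702 + 5702 + 2680 + 1775 = 16859.
Overall total = μ·N = 495.39·16859 = 8351780.01.
Subtract the known strata: 5702·497.09 + 2680·494.40 + 1775·497.45 = 5042372.93.
Remaining total for shift A: 8351780.01 − 5042372.93 = 3309407.08.
Divide by its size: 3309407.08 / 6702 = 493.7940... → 493.79.

493.79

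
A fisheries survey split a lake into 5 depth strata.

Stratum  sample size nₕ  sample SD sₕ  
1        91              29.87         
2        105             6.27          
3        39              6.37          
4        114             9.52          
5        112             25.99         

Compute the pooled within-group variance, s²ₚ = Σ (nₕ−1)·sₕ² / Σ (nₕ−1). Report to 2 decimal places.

Degrees of freedom: 90 + 104 + 38 + 113 + 111 = 456.
Σ(nₕ−1)sₕ² = 90·892.2169 + 104·39.3129 + 38·40.5769 + 113·90.6304 + 111·675.4801 = 171149.5111.
s²ₚ = 171149.5111 / 456 = 375.3279... → 375.33.

375.33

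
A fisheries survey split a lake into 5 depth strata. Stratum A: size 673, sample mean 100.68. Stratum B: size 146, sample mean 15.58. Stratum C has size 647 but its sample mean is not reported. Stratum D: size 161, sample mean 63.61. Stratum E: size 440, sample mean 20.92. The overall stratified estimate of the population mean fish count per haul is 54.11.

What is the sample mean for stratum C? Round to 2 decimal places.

34.57

N = 673 + 146 + 647 + 161 + 440 = 2067.
Overall total = μ·N = 54.11·2067 = 111845.37.
Subtract the known strata: 673·100.68 + 146·15.58 + 161·63.61 + 440·20.92 = 89478.33.
Remaining total for stratum C: 111845.37 − 89478.33 = 22367.04.
Divide by its size: 22367.04 / 647 = 34.5704... → 34.57.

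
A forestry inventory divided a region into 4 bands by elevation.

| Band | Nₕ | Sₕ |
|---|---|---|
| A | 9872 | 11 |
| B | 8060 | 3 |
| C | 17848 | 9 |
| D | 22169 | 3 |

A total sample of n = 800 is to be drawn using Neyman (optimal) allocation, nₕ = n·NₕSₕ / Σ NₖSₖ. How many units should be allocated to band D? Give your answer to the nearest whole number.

148

A: NₕSₕ = 9872·11 = 108592
B: NₕSₕ = 8060·3 = 24180
C: NₕSₕ = 17848·9 = 160632
D: NₕSₕ = 22169·3 = 66507
Σ NₕSₕ = 359911.
n_D = 800·66507/359911 = 147.830... → 148.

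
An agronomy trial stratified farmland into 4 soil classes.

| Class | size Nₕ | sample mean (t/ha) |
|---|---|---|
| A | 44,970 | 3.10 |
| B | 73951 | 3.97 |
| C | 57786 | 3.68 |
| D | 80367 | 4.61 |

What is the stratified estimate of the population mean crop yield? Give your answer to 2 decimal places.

N = 44970 + 73951 + 57786 + 80367 = 257074.
The stratified mean weights each stratum mean by its population share Nₕ/N.
Σ Nₕx̄ₕ = 44970·3.10 + 73951·3.97 + 57786·3.68 + 80367·4.61 = 139407 + 293585.47 + 212652.48 + 370491.87 = 1016136.82.
Divide by N: 1016136.82 / 257074 = 3.9527... → 3.95.

3.95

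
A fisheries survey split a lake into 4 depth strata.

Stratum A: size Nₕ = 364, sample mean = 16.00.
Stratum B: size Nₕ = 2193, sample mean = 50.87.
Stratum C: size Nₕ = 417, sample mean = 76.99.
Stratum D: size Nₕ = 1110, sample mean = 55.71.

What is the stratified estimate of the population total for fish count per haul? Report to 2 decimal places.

A: 364·16.00 = 5824
B: 2193·50.87 = 111557.91
C: 417·76.99 = 32104.83
D: 1110·55.71 = 61838.1
τ̂ = Σ Nₕx̄ₕ = 211324.84.

211324.84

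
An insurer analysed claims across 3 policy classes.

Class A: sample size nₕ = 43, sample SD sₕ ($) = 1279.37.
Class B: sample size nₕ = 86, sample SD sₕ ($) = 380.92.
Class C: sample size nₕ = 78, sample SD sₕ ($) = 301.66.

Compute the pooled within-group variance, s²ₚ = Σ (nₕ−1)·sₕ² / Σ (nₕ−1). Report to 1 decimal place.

Degrees of freedom: 42 + 85 + 77 = 204.
Σ(nₕ−1)sₕ² = 42·1636787.5969 + 85·145100.0464 + 77·90998.7556 = 88085487.195.
s²ₚ = 88085487.195 / 204 = 431791.604... → 431791.6.

431791.6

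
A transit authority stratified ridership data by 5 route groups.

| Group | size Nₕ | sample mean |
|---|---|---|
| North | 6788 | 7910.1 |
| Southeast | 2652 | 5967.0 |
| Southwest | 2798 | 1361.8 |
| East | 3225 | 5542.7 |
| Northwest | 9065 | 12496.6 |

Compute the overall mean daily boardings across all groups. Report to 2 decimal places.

8336.82

N = 24528; weights Wₕ = Nₕ/N = (0.2767, 0.1081, 0.1141, 0.1315, 0.3696).
x̄_st = Σ Wₕ·x̄ₕ = 0.2767·7910.1 + 0.1081·5967.0 + 0.1141·1361.8 + 0.1315·5542.7 + 0.3696·12496.6 ≈ 8336.8169...
→ 8336.82.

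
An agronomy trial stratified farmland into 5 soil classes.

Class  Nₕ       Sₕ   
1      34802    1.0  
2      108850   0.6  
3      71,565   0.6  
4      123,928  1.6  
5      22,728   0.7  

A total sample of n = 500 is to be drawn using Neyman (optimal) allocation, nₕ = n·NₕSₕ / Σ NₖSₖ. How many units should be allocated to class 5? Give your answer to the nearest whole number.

Σ NₕSₕ = 34802·1.0 + 108850·0.6 + 71565·0.6 + 123928·1.6 + 22728·0.7 = 357245.4.
Share for 5: 15909.6/357245.4 = 0.04453.
n_5 = 500 × 0.04453 = 22.267... → 22.

22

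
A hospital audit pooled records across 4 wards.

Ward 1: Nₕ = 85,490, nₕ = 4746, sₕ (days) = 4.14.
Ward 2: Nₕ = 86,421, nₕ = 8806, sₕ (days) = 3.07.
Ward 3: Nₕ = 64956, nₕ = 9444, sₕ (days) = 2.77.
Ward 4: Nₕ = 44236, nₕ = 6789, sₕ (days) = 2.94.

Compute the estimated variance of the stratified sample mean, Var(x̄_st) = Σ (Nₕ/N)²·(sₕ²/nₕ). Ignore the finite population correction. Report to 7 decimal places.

0.0005101

N = 281103. Term for each stratum: Wₕ²sₕ²/nₕ.
Var(x̄_st) = 0.0003340201 + 0.0001011593 + 0.0000433822 + 0.0000315290 = 0.0005100905 → 0.0005101.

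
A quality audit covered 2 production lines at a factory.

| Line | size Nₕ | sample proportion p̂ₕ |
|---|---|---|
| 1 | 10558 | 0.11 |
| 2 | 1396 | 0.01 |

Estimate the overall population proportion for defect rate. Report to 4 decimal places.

Wₕ = Nₕ/N with N = 11954: 0.8832, 0.1168.
p̂_st = 0.8832·0.11 + 0.1168·0.01 ≈ 0.098322... → 0.0983.

0.0983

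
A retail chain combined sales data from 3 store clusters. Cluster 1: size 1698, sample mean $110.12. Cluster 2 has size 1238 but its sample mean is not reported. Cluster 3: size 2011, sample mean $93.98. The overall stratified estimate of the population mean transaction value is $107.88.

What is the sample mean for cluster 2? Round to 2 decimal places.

N = 1698 + 1238 + 2011 = 4947.
Overall total = μ·N = 107.88·4947 = 533682.36.
Subtract the known strata: 1698·110.12 + 2011·93.98 = 375977.54.
Remaining total for cluster 2: 533682.36 − 375977.54 = 157704.82.
Divide by its size: 157704.82 / 1238 = 127.3868... → 127.39.

127.39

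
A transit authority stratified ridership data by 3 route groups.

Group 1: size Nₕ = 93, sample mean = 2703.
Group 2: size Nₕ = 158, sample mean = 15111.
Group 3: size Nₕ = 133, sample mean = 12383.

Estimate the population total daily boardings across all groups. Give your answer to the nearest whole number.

4285856

1: 93·2703 = 251379
2: 158·15111 = 2387538
3: 133·12383 = 1646939
τ̂ = Σ Nₕx̄ₕ = 4285856.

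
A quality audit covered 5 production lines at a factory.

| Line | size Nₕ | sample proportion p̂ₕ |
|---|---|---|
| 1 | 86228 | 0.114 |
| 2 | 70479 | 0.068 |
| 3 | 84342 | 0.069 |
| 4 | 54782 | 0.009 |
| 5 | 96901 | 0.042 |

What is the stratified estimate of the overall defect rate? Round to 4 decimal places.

0.0637

Wₕ = Nₕ/N with N = 392732: 0.2196, 0.1795, 0.2148, 0.1395, 0.2467.
p̂_st = 0.2196·0.114 + 0.1795·0.068 + 0.2148·0.069 + 0.1395·0.009 + 0.2467·0.042 ≈ 0.063669... → 0.0637.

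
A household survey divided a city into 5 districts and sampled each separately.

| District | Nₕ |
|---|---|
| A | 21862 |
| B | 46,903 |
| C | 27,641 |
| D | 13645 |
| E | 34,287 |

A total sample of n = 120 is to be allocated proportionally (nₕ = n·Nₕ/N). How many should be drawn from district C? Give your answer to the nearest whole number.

23

N = 21862 + 46903 + 27641 + 13645 + 34287 = 144338.
n_C = 120·27641/144338 = 22.980... → 23.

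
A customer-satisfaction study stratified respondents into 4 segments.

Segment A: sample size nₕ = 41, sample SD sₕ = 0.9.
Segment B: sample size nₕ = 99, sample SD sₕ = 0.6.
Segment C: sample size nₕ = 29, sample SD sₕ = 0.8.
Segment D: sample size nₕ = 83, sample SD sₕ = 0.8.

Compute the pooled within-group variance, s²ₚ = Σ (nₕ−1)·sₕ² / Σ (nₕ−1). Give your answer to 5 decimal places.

0.55677

A: (41−1)·0.9² = 40·0.81 = 32.4
B: (99−1)·0.6² = 98·0.36 = 35.28
C: (29−1)·0.8² = 28·0.64 = 17.92
D: (83−1)·0.8² = 82·0.64 = 52.48
Numerator = 138.08; denominator = Σ(nₕ−1) = 248.
s²ₚ = 138.08/248 = 0.5567742... → 0.55677.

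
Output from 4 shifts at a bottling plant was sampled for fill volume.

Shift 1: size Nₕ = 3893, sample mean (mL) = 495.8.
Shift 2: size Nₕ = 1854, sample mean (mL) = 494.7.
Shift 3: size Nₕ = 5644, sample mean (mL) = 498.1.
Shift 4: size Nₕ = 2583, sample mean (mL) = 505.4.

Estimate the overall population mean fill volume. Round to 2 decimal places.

498.36

x̄_st = (Σ Nₕx̄ₕ) / (Σ Nₕ) = (3893·495.8 + 1854·494.7 + 5644·498.1 + 2583·505.4) / 13974
= 6964047.8 / 13974 = 498.3575... → 498.36.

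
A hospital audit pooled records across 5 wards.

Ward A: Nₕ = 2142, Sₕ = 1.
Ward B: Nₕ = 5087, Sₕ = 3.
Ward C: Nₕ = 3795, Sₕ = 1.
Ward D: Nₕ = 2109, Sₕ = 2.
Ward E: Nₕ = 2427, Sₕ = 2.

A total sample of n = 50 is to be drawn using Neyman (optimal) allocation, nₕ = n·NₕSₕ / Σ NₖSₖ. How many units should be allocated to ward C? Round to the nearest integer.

6

A: NₕSₕ = 2142·1 = 2142
B: NₕSₕ = 5087·3 = 15261
C: NₕSₕ = 3795·1 = 3795
D: NₕSₕ = 2109·2 = 4218
E: NₕSₕ = 2427·2 = 4854
Σ NₕSₕ = 30270.
n_C = 50·3795/30270 = 6.269... → 6.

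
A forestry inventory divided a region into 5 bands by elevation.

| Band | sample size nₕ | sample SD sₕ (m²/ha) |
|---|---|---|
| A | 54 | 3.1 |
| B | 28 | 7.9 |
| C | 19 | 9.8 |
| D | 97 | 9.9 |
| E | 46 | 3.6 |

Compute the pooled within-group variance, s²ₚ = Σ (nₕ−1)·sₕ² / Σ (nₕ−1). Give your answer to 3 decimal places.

Degrees of freedom: 53 + 27 + 18 + 96 + 45 = 239.
Σ(nₕ−1)sₕ² = 53·9.61 + 27·62.41 + 18·96.04 + 96·98.01 + 45·12.96 = 13915.28.
s²ₚ = 13915.28 / 239 = 58.22293... → 58.223.

58.223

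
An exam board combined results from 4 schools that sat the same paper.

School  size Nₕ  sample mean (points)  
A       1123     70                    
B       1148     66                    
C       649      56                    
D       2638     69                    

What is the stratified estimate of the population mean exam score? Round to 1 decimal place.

67.1

N = 1123 + 1148 + 649 + 2638 = 5558.
Overall mean = Σ (Nₕ/N)·x̄ₕ — weight by population share, not a simple average.
Σ Nₕx̄ₕ = 1123·70 + 1148·66 + 649·56 + 2638·69 = 78610 + 75768 + 36344 + 182022 = 372744.
Divide by N: 372744 / 5558 = 67.064... → 67.1.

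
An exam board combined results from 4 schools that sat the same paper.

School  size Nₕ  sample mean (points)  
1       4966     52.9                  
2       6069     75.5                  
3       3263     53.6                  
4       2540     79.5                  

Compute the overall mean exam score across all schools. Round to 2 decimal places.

N = 16838; weights Wₕ = Nₕ/N = (0.2949, 0.3604, 0.1938, 0.1508).
x̄_st = Σ Wₕ·x̄ₕ = 0.2949·52.9 + 0.3604·75.5 + 0.1938·53.6 + 0.1508·79.5 ≈ 65.1941...
→ 65.19.

65.19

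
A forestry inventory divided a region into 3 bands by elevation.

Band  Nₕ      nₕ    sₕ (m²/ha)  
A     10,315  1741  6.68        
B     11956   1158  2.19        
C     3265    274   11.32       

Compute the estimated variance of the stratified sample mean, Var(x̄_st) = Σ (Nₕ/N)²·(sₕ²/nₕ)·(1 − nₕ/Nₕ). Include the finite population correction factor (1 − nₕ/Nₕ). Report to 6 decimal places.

0.011300

N = 25536; Wₕ = Nₕ/N.
band A: (10315/25536)²·6.68²/1741·(1 − 1741/10315) = 0.003476171
band B: (11956/25536)²·2.19²/1158·(1 − 1158/11956) = 0.000819980
band C: (3265/25536)²·11.32²/274·(1 − 274/3265) = 0.007003839
Sum = 0.011299990 → 0.011300.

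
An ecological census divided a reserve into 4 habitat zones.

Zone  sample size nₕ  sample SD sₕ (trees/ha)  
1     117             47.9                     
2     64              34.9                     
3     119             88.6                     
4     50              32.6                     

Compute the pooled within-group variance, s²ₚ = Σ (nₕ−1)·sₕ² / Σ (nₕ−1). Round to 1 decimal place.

3818.7

1: (117−1)·47.9² = 116·2294.41 = 266151.56
2: (64−1)·34.9² = 63·1218.01 = 76734.63
3: (119−1)·88.6² = 118·7849.96 = 926295.28
4: (50−1)·32.6² = 49·1062.76 = 52075.24
Numerator = 1321256.71; denominator = Σ(nₕ−1) = 346.
s²ₚ = 1321256.71/346 = 3818.661... → 3818.7.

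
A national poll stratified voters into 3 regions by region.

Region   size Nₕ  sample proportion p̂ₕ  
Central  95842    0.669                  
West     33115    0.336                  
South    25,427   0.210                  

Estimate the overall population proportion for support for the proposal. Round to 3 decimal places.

N = 95842 + 33115 + 25427 = 154384.
Overall proportion = Σ (Nₕ/N)·p̂ₕ.
Σ Nₕp̂ₕ = 64118.298 + 11126.64 + 5339.67 = 80584.608.
80584.608 / 154384 = 0.52198... → 0.522.

0.522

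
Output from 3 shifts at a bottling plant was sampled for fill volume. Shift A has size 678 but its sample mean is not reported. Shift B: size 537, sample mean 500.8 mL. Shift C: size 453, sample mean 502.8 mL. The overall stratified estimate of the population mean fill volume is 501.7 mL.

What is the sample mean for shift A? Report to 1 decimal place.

Σ Nₕx̄ₕ = N·μ, so 678·x̄_A = 1668·501.7 − (537·500.8 + 453·502.8).
= 836835.6 − 496698 = 340137.6.
x̄_A = 340137.6 / 678 = 501.678... → 501.7.

501.7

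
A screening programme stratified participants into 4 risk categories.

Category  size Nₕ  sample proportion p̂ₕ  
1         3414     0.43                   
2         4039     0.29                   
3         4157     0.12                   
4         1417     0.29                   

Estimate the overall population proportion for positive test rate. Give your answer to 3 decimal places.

0.272

N = 3414 + 4039 + 4157 + 1417 = 13027.
Overall proportion = Σ (Nₕ/N)·p̂ₕ.
Σ Nₕp̂ₕ = 1468.02 + 1171.31 + 498.84 + 410.93 = 3549.1.
3549.1 / 13027 = 0.27244... → 0.272.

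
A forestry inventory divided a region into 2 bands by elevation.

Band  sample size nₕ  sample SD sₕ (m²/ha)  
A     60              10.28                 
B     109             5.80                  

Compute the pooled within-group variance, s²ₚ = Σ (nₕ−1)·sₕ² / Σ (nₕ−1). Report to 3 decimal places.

59.091

A: (60−1)·10.28² = 59·105.6784 = 6235.0256
B: (109−1)·5.80² = 108·33.64 = 3633.12
Numerator = 9868.1456; denominator = Σ(nₕ−1) = 167.
s²ₚ = 9868.1456/167 = 59.09069... → 59.091.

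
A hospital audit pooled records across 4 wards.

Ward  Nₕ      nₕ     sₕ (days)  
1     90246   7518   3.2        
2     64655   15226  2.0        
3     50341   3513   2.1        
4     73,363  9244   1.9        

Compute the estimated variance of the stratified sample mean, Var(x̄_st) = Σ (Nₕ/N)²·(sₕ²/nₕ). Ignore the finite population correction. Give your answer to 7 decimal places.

0.0002251

N = 278605. Term for each stratum: Wₕ²sₕ²/nₕ.
Var(x̄_st) = 0.0001429143 + 0.0000141482 + 0.0000409851 + 0.0000270784 = 0.0002251261 → 0.0002251.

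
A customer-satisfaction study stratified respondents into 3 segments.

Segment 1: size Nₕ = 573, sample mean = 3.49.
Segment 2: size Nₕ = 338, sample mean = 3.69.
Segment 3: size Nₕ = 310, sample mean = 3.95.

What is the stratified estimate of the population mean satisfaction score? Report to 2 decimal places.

N = 573 + 338 + 310 = 1221.
Weight each subgroup mean by Nₕ/N and sum.
Σ Nₕx̄ₕ = 573·3.49 + 338·3.69 + 310·3.95 = 1999.77 + 1247.22 + 1224.5 = 4471.49.
Divide by N: 4471.49 / 1221 = 3.6622... → 3.66.

3.66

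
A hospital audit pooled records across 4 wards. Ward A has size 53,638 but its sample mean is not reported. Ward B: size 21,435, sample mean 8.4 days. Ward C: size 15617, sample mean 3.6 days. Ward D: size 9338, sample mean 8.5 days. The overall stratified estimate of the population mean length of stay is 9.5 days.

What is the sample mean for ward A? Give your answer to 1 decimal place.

Σ Nₕx̄ₕ = N·μ, so 53638·x̄_A = 100028·9.5 − (21435·8.4 + 15617·3.6 + 9338·8.5).
= 950266 − 315648.2 = 634617.8.
x̄_A = 634617.8 / 53638 = 11.831... → 11.8.

11.8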